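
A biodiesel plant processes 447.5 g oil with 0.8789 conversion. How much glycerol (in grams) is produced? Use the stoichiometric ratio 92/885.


glycerol = oil * conv * (92/885)
= 447.5 * 0.8789 * 92 / 885
= 40.8862 g

40.8862 g


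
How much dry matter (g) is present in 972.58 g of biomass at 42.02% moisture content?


Wd = Ww * (1 - MC/100)
= 972.58 * (1 - 42.02/100)
= 563.9019 g

563.9019 g


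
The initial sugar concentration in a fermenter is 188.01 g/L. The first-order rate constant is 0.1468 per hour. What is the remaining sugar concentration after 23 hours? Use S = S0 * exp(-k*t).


S = S0 * exp(-k * t)
S = 188.01 * exp(-0.1468 * 23)
S = 6.4243 g/L

6.4243 g/L


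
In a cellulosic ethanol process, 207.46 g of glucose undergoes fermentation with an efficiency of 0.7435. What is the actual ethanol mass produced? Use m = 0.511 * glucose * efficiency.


Actual ethanol: m = 0.511 * 207.46 * 0.7435
m = 78.8200 g

78.8200 g


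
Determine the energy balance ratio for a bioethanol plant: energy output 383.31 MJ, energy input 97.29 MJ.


EROI = E_out / E_in
= 383.31 / 97.29
= 3.9399

3.9399


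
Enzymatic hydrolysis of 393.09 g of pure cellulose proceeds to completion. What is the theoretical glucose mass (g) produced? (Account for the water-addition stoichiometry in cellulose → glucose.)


glucose = cellulose * 180/162
= 393.09 * 180/162
= 436.7667 g

436.7667 g


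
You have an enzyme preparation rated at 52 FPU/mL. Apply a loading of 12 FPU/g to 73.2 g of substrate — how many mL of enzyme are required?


V = dosage * m_sub / activity
V = 12 * 73.2 / 52
V = 16.8923 mL

16.8923 mL


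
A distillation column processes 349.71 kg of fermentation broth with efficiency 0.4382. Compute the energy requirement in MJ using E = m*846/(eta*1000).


E = m * 846 / (eta * 1000)
= 349.71 * 846 / (0.4382 * 1000)
= 675.1590 MJ

675.1590 MJ


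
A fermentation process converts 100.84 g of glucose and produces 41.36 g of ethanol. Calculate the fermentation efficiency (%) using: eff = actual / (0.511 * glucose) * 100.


Fermentation efficiency = (actual / (0.511 * glucose)) * 100
= (41.36 / (0.511 * 100.84)) * 100
= 80.2651%

80.2651%


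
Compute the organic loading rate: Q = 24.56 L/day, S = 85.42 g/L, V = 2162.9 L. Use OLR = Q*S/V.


OLR = Q * S / V
= 24.56 * 85.42 / 2162.9
= 0.9700 g/L/day

0.9700 g/L/day


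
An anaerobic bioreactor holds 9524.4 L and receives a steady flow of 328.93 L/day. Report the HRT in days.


HRT = V / Q
= 9524.4 / 328.93
= 28.9557 days

28.9557 days


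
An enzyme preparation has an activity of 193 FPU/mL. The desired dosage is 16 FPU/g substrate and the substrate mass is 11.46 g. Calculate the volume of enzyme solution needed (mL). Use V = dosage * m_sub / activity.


V = dosage * m_sub / activity
V = 16 * 11.46 / 193
V = 0.9501 mL

0.9501 mL


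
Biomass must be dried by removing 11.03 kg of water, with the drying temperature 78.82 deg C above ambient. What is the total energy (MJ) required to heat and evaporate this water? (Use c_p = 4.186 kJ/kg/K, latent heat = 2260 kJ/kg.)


E = m_water * (4.186 * dT + 2260) / 1000
= 11.03 * (4.186 * 78.82 + 2260) / 1000
= 28.5670 MJ

28.5670 MJ


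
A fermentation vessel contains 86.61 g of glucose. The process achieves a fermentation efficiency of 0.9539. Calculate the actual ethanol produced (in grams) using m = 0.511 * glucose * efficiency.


Actual ethanol: m = 0.511 * 86.61 * 0.9539
m = 42.2174 g

42.2174 g


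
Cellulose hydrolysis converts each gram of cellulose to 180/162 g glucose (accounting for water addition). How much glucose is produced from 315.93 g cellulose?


glucose = cellulose * 180/162
= 315.93 * 180/162
= 351.0333 g

351.0333 g


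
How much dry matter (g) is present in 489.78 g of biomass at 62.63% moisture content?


Wd = Ww * (1 - MC/100)
= 489.78 * (1 - 62.63/100)
= 183.0308 g

183.0308 g


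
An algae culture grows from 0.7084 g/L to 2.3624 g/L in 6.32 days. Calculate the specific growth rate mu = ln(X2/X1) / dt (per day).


mu = ln(X2/X1) / dt
= ln(2.3624/0.7084) / 6.32
= 0.1906 per day

0.1906 per day


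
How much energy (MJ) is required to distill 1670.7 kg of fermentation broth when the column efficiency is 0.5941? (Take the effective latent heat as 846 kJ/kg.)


E = m * 846 / (eta * 1000)
= 1670.7 * 846 / (0.5941 * 1000)
= 2379.0813 MJ

2379.0813 MJ


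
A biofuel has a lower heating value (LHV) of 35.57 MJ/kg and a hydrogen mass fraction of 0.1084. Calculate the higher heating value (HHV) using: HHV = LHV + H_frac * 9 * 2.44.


HHV = LHV + H_frac * 9 * 2.44
= 35.57 + 0.1084 * 9 * 2.44
= 37.9505 MJ/kg

37.9505 MJ/kg


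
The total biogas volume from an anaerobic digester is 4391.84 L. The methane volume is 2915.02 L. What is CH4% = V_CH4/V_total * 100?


CH4% = V_CH4 / V_total * 100
= 2915.02 / 4391.84 * 100
= 66.3735%

66.3735%


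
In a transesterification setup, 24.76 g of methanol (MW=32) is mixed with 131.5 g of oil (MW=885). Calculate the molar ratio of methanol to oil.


Molar ratio = n_MeOH / n_oil = (MeOH/32) / (oil/885) = (MeOH * 885) / (32 * oil)
= (24.76 * 885) / (32 * 131.5)
= 5.2074

5.2074


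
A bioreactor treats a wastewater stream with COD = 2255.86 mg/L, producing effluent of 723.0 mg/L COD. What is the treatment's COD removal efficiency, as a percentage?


eta = (COD_in - COD_out) / COD_in * 100
= (2255.86 - 723.0) / 2255.86 * 100
= 67.9501%

67.9501%


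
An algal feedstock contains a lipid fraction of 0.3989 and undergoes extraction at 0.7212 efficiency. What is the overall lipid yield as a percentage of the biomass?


Y = lipid_content * extraction_eff * 100
= 0.3989 * 0.7212 * 100
= 28.7687%

28.7687%


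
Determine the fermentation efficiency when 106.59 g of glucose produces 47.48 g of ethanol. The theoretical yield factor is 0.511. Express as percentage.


Fermentation efficiency = (actual / (0.511 * glucose)) * 100
= (47.48 / (0.511 * 106.59)) * 100
= 87.1713%

87.1713%


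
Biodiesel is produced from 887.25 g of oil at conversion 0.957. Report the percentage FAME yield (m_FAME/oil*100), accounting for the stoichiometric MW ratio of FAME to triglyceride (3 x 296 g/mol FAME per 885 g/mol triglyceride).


m_FAME = oil * conv * (3 * 296 / 885) = oil * conv * (888/885)
= 887.25 * 0.957 * 888 / 885
= 851.9765 g
Y = m_FAME / oil * 100 = conv * (888/885) * 100
= 0.957 * 888 / 885 * 100
= 96.02%

96.02%


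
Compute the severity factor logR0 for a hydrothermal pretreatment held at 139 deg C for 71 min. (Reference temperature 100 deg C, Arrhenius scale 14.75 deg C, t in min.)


logR0 = log10(t * exp((T - 100) / 14.75))
= log10(71 * exp((139 - 100) / 14.75))
= 2.9996

2.9996


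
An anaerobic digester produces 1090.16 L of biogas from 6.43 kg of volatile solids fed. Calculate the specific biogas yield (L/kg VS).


Y = V / VS
= 1090.16 / 6.43
= 169.5428 L/kg VS

169.5428 L/kg VS


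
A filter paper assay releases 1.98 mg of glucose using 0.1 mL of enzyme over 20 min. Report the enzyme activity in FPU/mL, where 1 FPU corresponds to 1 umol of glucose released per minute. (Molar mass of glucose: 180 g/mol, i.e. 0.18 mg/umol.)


Activity = glucose_mg / (0.18 mg/umol * V_mL * t_min)
= 1.98 / (0.18 * 0.1 * 20)
= 5.5000 FPU/mL

5.5000 FPU/mL


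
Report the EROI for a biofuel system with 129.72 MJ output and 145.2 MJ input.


EROI = E_out / E_in
= 129.72 / 145.2
= 0.8934

0.8934


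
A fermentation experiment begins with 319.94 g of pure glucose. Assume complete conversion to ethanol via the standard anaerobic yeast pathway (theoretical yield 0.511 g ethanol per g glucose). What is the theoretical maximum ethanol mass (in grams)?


Theoretical ethanol yield: m_EtOH = 0.511 * m_glucose
m_EtOH = 0.511 * 319.94 = 163.4893 g

163.4893 g


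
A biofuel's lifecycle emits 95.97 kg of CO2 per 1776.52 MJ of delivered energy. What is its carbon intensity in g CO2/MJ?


CI = CO2 * 1000 / E
= 95.97 * 1000 / 1776.52
= 54.0213 g CO2/MJ

54.0213 g CO2/MJ


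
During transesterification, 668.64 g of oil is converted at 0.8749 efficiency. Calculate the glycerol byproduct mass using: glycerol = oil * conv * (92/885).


glycerol = oil * conv * (92/885)
= 668.64 * 0.8749 * 92 / 885
= 60.8128 g

60.8128 g


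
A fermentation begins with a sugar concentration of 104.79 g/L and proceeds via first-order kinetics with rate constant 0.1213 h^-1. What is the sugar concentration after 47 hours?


S = S0 * exp(-k * t)
S = 104.79 * exp(-0.1213 * 47)
S = 0.3502 g/L

0.3502 g/L


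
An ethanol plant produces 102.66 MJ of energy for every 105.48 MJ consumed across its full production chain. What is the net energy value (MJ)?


NEV = E_out - E_in
= 102.66 - 105.48
= -2.8200 MJ

-2.8200 MJ


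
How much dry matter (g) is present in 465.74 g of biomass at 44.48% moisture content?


Wd = Ww * (1 - MC/100)
= 465.74 * (1 - 44.48/100)
= 258.5788 g

258.5788 g


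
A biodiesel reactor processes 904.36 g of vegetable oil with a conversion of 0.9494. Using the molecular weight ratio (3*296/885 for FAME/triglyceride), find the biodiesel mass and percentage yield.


m_FAME = oil * conv * (3 * 296 / 885) = oil * conv * (888/885)
= 904.36 * 0.9494 * 888 / 885
= 861.5099 g
Y = m_FAME / oil * 100 = conv * (888/885) * 100
= 0.9494 * 888 / 885 * 100
= 95.26%

861.5099 g FAME; Y = 95.26%


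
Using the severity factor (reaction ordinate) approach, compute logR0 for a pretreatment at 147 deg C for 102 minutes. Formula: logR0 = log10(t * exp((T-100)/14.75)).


logR0 = log10(t * exp((T - 100) / 14.75))
= log10(102 * exp((147 - 100) / 14.75))
= 3.3925

3.3925


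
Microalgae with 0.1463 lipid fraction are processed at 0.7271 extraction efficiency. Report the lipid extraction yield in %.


Y = lipid_content * extraction_eff * 100
= 0.1463 * 0.7271 * 100
= 10.6375%

10.6375%


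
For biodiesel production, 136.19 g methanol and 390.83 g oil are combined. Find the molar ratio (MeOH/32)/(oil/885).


Molar ratio = n_MeOH / n_oil = (MeOH/32) / (oil/885) = (MeOH * 885) / (32 * oil)
= (136.19 * 885) / (32 * 390.83)
= 9.6372

9.6372


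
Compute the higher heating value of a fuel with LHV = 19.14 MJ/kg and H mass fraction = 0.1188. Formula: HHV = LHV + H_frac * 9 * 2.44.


HHV = LHV + H_frac * 9 * 2.44
= 19.14 + 0.1188 * 9 * 2.44
= 21.7488 MJ/kg

21.7488 MJ/kg


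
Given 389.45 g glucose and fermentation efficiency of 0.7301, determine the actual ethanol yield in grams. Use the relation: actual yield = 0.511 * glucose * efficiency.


Actual ethanol: m = 0.511 * 389.45 * 0.7301
m = 145.2964 g

145.2964 g


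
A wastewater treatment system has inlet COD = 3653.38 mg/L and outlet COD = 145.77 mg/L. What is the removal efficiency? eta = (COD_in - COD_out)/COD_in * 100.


eta = (COD_in - COD_out) / COD_in * 100
= (3653.38 - 145.77) / 3653.38 * 100
= 96.0100%

96.0100%


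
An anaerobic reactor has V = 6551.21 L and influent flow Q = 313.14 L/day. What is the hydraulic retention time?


HRT = V / Q
= 6551.21 / 313.14
= 20.9210 days

20.9210 days


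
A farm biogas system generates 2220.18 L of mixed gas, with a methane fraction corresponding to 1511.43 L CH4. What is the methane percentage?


CH4% = V_CH4 / V_total * 100
= 1511.43 / 2220.18 * 100
= 68.0769%

68.0769%


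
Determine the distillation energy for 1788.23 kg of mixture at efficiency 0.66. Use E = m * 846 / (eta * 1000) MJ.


E = m * 846 / (eta * 1000)
= 1788.23 * 846 / (0.66 * 1000)
= 2292.1857 MJ

2292.1857 MJ


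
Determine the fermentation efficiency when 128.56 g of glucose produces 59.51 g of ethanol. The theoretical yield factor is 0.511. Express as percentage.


Fermentation efficiency = (actual / (0.511 * glucose)) * 100
= (59.51 / (0.511 * 128.56)) * 100
= 90.5864%

90.5864%


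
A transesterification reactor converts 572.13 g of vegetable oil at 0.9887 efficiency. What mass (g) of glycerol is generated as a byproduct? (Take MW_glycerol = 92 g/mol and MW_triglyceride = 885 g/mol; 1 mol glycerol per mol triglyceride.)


glycerol = oil * conv * (92/885)
= 572.13 * 0.9887 * 92 / 885
= 58.8036 g

58.8036 g


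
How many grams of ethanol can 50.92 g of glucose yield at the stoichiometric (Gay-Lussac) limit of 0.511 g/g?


Theoretical ethanol yield: m_EtOH = 0.511 * m_glucose
m_EtOH = 0.511 * 50.92 = 26.0201 g

26.0201 g


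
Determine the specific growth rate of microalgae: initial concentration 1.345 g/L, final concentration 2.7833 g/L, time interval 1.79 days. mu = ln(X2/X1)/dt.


mu = ln(X2/X1) / dt
= ln(2.7833/1.345) / 1.79
= 0.4063 per day

0.4063 per day


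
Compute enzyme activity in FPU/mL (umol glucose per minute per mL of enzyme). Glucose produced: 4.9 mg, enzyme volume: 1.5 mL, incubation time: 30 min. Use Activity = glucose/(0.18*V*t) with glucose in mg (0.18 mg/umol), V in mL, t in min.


Activity = glucose_mg / (0.18 mg/umol * V_mL * t_min)
= 4.9 / (0.18 * 1.5 * 30)
= 0.6049 FPU/mL

0.6049 FPU/mL


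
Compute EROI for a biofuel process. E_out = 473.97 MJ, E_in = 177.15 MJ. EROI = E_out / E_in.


EROI = E_out / E_in
= 473.97 / 177.15
= 2.6755

2.6755


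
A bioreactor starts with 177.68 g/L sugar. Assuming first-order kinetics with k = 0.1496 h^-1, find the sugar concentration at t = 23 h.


S = S0 * exp(-k * t)
S = 177.68 * exp(-0.1496 * 23)
S = 5.6927 g/L

5.6927 g/L


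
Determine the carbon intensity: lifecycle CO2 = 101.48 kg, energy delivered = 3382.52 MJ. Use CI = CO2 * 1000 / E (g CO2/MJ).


CI = CO2 * 1000 / E
= 101.48 * 1000 / 3382.52
= 30.0013 g CO2/MJ

30.0013 g CO2/MJ


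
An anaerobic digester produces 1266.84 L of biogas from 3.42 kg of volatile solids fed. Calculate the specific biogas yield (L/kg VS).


Y = V / VS
= 1266.84 / 3.42
= 370.4211 L/kg VS

370.4211 L/kg VS


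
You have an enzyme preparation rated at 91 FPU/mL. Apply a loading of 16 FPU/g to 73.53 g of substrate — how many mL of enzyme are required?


V = dosage * m_sub / activity
V = 16 * 73.53 / 91
V = 12.9284 mL

12.9284 mL


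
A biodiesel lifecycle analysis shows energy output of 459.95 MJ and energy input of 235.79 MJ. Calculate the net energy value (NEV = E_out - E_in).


NEV = E_out - E_in
= 459.95 - 235.79
= 224.1600 MJ

224.1600 MJ


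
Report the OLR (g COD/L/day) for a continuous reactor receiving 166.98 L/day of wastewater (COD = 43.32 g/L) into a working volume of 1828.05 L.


OLR = Q * S / V
= 166.98 * 43.32 / 1828.05
= 3.9570 g/L/day

3.9570 g/L/day


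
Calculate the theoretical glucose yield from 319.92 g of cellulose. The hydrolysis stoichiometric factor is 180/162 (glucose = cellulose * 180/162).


glucose = cellulose * 180/162
= 319.92 * 180/162
= 355.4667 g

355.4667 g


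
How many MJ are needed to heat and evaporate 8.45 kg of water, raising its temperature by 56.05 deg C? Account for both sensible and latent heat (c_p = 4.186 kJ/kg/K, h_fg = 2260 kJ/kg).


E = m_water * (4.186 * dT + 2260) / 1000
= 8.45 * (4.186 * 56.05 + 2260) / 1000
= 21.0796 MJ

21.0796 MJ


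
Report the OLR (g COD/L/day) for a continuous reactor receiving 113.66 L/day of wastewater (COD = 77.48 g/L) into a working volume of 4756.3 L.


OLR = Q * S / V
= 113.66 * 77.48 / 4756.3
= 1.8515 g/L/day

1.8515 g/L/day


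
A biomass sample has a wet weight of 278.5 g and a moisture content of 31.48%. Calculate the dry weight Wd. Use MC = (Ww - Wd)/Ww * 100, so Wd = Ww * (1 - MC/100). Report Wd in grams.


Wd = Ww * (1 - MC/100)
= 278.5 * (1 - 31.48/100)
= 190.8282 g

190.8282 g


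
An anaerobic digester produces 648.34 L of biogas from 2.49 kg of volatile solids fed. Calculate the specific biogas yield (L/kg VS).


Y = V / VS
= 648.34 / 2.49
= 260.3775 L/kg VS

260.3775 L/kg VS


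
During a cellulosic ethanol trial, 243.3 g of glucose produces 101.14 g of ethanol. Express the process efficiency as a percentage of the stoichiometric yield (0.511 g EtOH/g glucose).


Fermentation efficiency = (actual / (0.511 * glucose)) * 100
= (101.14 / (0.511 * 243.3)) * 100
= 81.3504%

81.3504%


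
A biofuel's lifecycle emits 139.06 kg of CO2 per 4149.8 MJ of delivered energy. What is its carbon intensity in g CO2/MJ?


CI = CO2 * 1000 / E
= 139.06 * 1000 / 4149.8
= 33.5100 g CO2/MJ

33.5100 g CO2/MJ


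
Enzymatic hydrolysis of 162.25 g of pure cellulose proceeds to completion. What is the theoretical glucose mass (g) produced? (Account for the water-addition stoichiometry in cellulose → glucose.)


glucose = cellulose * 180/162
= 162.25 * 180/162
= 180.2778 g

180.2778 g


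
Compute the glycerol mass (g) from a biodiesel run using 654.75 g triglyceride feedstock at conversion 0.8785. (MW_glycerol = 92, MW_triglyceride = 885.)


glycerol = oil * conv * (92/885)
= 654.75 * 0.8785 * 92 / 885
= 59.7946 g

59.7946 g


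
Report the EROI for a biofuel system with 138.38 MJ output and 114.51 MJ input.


EROI = E_out / E_in
= 138.38 / 114.51
= 1.2085

1.2085


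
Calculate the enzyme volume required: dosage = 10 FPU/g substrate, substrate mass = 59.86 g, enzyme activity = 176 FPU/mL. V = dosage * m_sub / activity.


V = dosage * m_sub / activity
V = 10 * 59.86 / 176
V = 3.4011 mL

3.4011 mL


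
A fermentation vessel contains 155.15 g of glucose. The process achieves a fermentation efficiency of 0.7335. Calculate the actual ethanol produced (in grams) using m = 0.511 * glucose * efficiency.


Actual ethanol: m = 0.511 * 155.15 * 0.7335
m = 58.1531 g

58.1531 g


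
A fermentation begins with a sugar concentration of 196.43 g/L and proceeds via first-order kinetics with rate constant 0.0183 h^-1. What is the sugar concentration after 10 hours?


S = S0 * exp(-k * t)
S = 196.43 * exp(-0.0183 * 10)
S = 163.5806 g/L

163.5806 g/L


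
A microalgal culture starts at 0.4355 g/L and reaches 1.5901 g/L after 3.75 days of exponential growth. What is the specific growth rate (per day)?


mu = ln(X2/X1) / dt
= ln(1.5901/0.4355) / 3.75
= 0.3453 per day

0.3453 per day


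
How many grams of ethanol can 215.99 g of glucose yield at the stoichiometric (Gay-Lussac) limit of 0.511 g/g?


Theoretical ethanol yield: m_EtOH = 0.511 * m_glucose
m_EtOH = 0.511 * 215.99 = 110.3709 g

110.3709 g


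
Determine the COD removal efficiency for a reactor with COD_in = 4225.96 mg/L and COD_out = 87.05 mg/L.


eta = (COD_in - COD_out) / COD_in * 100
= (4225.96 - 87.05) / 4225.96 * 100
= 97.9401%

97.9401%


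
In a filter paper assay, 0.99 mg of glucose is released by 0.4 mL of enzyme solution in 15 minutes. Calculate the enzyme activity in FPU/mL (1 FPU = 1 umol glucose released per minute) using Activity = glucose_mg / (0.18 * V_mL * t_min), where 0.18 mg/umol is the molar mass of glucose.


Activity = glucose_mg / (0.18 mg/umol * V_mL * t_min)
= 0.99 / (0.18 * 0.4 * 15)
= 0.9167 FPU/mL

0.9167 FPU/mL


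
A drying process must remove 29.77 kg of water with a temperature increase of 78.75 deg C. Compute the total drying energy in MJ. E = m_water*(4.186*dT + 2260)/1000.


E = m_water * (4.186 * dT + 2260) / 1000
= 29.77 * (4.186 * 78.75 + 2260) / 1000
= 77.0938 MJ

77.0938 MJ


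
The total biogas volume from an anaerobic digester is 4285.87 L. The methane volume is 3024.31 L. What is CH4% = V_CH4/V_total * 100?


CH4% = V_CH4 / V_total * 100
= 3024.31 / 4285.87 * 100
= 70.5647%

70.5647%


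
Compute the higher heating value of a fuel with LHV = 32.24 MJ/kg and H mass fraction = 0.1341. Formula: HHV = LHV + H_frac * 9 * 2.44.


HHV = LHV + H_frac * 9 * 2.44
= 32.24 + 0.1341 * 9 * 2.44
= 35.1848 MJ/kg

35.1848 MJ/kg


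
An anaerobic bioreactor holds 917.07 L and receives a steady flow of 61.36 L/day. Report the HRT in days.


HRT = V / Q
= 917.07 / 61.36
= 14.9457 days

14.9457 days


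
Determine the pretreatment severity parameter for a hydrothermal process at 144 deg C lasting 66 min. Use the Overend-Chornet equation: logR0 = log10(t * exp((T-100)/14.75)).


logR0 = log10(t * exp((T - 100) / 14.75))
= log10(66 * exp((144 - 100) / 14.75))
= 3.1151

3.1151


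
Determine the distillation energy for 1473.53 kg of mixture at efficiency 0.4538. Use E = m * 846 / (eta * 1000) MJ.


E = m * 846 / (eta * 1000)
= 1473.53 * 846 / (0.4538 * 1000)
= 2747.0392 MJ

2747.0392 MJ


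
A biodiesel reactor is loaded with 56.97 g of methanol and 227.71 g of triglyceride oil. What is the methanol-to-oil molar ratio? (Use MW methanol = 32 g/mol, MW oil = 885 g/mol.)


Molar ratio = n_MeOH / n_oil = (MeOH/32) / (oil/885) = (MeOH * 885) / (32 * oil)
= (56.97 * 885) / (32 * 227.71)
= 6.9192

6.9192


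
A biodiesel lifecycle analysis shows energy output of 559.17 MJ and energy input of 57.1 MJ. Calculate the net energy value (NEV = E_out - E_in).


NEV = E_out - E_in
= 559.17 - 57.1
= 502.0700 MJ

502.0700 MJ


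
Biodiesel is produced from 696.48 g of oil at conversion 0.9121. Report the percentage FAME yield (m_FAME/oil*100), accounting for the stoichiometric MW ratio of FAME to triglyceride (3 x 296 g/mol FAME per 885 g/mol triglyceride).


m_FAME = oil * conv * (3 * 296 / 885) = oil * conv * (888/885)
= 696.48 * 0.9121 * 888 / 885
= 637.4128 g
Y = m_FAME / oil * 100 = conv * (888/885) * 100
= 0.9121 * 888 / 885 * 100
= 91.52%

91.52%


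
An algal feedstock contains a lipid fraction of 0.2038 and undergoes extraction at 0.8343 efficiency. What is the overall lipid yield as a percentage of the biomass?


Y = lipid_content * extraction_eff * 100
= 0.2038 * 0.8343 * 100
= 17.0030%

17.0030%


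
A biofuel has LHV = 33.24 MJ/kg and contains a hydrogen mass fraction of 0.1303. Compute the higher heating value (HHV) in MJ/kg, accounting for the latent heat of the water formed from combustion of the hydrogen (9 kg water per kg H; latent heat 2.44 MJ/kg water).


HHV = LHV + H_frac * 9 * 2.44
= 33.24 + 0.1303 * 9 * 2.44
= 36.1014 MJ/kg

36.1014 MJ/kg


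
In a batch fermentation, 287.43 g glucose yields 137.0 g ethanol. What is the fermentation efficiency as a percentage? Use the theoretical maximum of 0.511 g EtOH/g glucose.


Fermentation efficiency = (actual / (0.511 * glucose)) * 100
= (137.0 / (0.511 * 287.43)) * 100
= 93.2755%

93.2755%


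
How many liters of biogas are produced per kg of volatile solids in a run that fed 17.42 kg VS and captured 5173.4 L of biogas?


Y = V / VS
= 5173.4 / 17.42
= 296.9805 L/kg VS

296.9805 L/kg VS


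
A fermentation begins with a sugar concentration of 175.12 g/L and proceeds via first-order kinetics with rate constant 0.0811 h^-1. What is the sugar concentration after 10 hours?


S = S0 * exp(-k * t)
S = 175.12 * exp(-0.0811 * 10)
S = 77.8257 g/L

77.8257 g/L


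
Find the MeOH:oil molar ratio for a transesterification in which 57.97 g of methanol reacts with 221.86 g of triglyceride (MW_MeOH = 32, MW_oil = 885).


Molar ratio = n_MeOH / n_oil = (MeOH/32) / (oil/885) = (MeOH * 885) / (32 * oil)
= (57.97 * 885) / (32 * 221.86)
= 7.2263

7.2263


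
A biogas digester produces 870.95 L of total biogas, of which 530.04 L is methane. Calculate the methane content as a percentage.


CH4% = V_CH4 / V_total * 100
= 530.04 / 870.95 * 100
= 60.8577%

60.8577%


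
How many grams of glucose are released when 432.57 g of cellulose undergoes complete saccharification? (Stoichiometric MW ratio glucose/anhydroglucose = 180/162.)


glucose = cellulose * 180/162
= 432.57 * 180/162
= 480.6333 g

480.6333 g


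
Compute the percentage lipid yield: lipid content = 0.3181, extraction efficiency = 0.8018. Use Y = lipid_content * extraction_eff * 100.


Y = lipid_content * extraction_eff * 100
= 0.3181 * 0.8018 * 100
= 25.5053%

25.5053%


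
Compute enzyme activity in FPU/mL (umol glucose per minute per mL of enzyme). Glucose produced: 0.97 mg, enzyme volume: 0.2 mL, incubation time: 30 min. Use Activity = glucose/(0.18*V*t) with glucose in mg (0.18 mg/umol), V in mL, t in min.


Activity = glucose_mg / (0.18 mg/umol * V_mL * t_min)
= 0.97 / (0.18 * 0.2 * 30)
= 0.8981 FPU/mL

0.8981 FPU/mL


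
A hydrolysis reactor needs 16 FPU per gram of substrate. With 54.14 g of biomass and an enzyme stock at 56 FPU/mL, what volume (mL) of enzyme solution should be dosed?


V = dosage * m_sub / activity
V = 16 * 54.14 / 56
V = 15.4686 mL

15.4686 mL


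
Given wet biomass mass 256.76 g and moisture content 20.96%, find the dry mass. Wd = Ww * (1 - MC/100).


Wd = Ww * (1 - MC/100)
= 256.76 * (1 - 20.96/100)
= 202.9431 g

202.9431 g


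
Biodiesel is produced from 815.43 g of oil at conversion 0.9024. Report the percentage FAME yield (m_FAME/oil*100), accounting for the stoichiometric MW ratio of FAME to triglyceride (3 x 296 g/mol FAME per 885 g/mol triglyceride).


m_FAME = oil * conv * (3 * 296 / 885) = oil * conv * (888/885)
= 815.43 * 0.9024 * 888 / 885
= 738.3384 g
Y = m_FAME / oil * 100 = conv * (888/885) * 100
= 0.9024 * 888 / 885 * 100
= 90.55%

90.55%


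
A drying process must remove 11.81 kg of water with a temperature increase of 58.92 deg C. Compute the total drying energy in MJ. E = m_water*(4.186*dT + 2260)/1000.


E = m_water * (4.186 * dT + 2260) / 1000
= 11.81 * (4.186 * 58.92 + 2260) / 1000
= 29.6034 MJ

29.6034 MJ


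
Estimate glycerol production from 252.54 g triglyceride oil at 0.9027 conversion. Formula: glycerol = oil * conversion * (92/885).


glycerol = oil * conv * (92/885)
= 252.54 * 0.9027 * 92 / 885
= 23.6984 g

23.6984 g


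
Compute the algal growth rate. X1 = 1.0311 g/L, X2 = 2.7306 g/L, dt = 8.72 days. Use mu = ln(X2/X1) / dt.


mu = ln(X2/X1) / dt
= ln(2.7306/1.0311) / 8.72
= 0.1117 per day

0.1117 per day


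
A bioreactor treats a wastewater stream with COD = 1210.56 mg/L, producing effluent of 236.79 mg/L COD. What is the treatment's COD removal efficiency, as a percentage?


eta = (COD_in - COD_out) / COD_in * 100
= (1210.56 - 236.79) / 1210.56 * 100
= 80.4396%

80.4396%


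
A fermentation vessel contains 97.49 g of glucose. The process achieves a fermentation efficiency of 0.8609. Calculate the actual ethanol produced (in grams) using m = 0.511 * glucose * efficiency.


Actual ethanol: m = 0.511 * 97.49 * 0.8609
m = 42.8878 g

42.8878 g


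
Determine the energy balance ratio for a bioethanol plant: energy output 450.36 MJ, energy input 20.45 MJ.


EROI = E_out / E_in
= 450.36 / 20.45
= 22.0225

22.0225


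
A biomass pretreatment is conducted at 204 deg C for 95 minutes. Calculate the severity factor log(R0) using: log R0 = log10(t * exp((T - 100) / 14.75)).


logR0 = log10(t * exp((T - 100) / 14.75))
= log10(95 * exp((204 - 100) / 14.75))
= 5.0399

5.0399


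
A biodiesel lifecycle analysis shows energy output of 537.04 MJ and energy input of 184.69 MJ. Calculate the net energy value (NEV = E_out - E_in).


NEV = E_out - E_in
= 537.04 - 184.69
= 352.3500 MJ

352.3500 MJ


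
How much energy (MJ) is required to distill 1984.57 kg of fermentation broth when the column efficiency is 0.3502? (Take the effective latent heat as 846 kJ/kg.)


E = m * 846 / (eta * 1000)
= 1984.57 * 846 / (0.3502 * 1000)
= 4794.2496 MJ

4794.2496 MJ


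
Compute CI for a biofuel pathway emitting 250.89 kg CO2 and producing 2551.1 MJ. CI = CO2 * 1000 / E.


CI = CO2 * 1000 / E
= 250.89 * 1000 / 2551.1
= 98.3458 g CO2/MJ

98.3458 g CO2/MJ


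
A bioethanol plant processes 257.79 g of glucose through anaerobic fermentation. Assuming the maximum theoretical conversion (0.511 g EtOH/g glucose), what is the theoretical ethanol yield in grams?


Theoretical ethanol yield: m_EtOH = 0.511 * m_glucose
m_EtOH = 0.511 * 257.79 = 131.7307 g

131.7307 g


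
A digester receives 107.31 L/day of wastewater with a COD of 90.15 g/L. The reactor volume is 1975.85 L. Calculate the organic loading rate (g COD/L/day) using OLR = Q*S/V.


OLR = Q * S / V
= 107.31 * 90.15 / 1975.85
= 4.8961 g/L/day

4.8961 g/L/day


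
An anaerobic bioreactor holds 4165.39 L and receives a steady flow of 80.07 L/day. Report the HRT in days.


HRT = V / Q
= 4165.39 / 80.07
= 52.0219 days

52.0219 days


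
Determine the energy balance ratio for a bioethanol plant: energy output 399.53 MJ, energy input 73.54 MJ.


EROI = E_out / E_in
= 399.53 / 73.54
= 5.4328

5.4328


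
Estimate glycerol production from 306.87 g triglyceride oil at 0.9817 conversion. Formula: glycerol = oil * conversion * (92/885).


glycerol = oil * conv * (92/885)
= 306.87 * 0.9817 * 92 / 885
= 31.3168 g

31.3168 g


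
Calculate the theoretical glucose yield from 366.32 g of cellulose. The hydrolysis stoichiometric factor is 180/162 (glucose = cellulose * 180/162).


glucose = cellulose * 180/162
= 366.32 * 180/162
= 407.0222 g

407.0222 g


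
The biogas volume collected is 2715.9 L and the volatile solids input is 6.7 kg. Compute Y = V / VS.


Y = V / VS
= 2715.9 / 6.7
= 405.3582 L/kg VS

405.3582 L/kg VS


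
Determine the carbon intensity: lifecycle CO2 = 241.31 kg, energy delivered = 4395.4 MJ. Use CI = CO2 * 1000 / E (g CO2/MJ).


CI = CO2 * 1000 / E
= 241.31 * 1000 / 4395.4
= 54.9006 g CO2/MJ

54.9006 g CO2/MJ


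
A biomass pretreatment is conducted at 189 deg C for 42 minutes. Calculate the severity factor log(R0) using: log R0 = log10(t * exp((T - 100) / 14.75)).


logR0 = log10(t * exp((T - 100) / 14.75))
= log10(42 * exp((189 - 100) / 14.75))
= 4.2437

4.2437


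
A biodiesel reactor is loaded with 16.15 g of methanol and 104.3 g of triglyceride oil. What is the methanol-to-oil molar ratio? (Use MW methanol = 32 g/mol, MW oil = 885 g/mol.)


Molar ratio = n_MeOH / n_oil = (MeOH/32) / (oil/885) = (MeOH * 885) / (32 * oil)
= (16.15 * 885) / (32 * 104.3)
= 4.2823

4.2823


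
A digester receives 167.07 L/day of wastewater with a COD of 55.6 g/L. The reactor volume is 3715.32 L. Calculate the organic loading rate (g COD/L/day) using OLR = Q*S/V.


OLR = Q * S / V
= 167.07 * 55.6 / 3715.32
= 2.5002 g/L/day

2.5002 g/L/day


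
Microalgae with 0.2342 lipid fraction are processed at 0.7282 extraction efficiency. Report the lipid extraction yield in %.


Y = lipid_content * extraction_eff * 100
= 0.2342 * 0.7282 * 100
= 17.0544%

17.0544%


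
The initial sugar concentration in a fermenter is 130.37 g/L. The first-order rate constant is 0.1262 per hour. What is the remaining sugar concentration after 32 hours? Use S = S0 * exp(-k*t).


S = S0 * exp(-k * t)
S = 130.37 * exp(-0.1262 * 32)
S = 2.2979 g/L

2.2979 g/L


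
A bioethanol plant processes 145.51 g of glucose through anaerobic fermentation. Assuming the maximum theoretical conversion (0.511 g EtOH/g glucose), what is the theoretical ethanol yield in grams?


Theoretical ethanol yield: m_EtOH = 0.511 * m_glucose
m_EtOH = 0.511 * 145.51 = 74.3556 g

74.3556 g


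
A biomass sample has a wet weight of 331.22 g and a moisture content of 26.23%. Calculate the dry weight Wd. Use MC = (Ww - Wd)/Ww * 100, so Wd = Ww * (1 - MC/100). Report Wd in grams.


Wd = Ww * (1 - MC/100)
= 331.22 * (1 - 26.23/100)
= 244.3410 g

244.3410 g


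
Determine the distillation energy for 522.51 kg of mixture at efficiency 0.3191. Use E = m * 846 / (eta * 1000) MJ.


E = m * 846 / (eta * 1000)
= 522.51 * 846 / (0.3191 * 1000)
= 1385.2819 MJ

1385.2819 MJ


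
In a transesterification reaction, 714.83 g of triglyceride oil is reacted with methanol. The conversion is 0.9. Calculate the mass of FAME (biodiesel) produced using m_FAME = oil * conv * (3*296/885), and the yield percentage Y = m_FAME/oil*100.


m_FAME = oil * conv * (3 * 296 / 885) = oil * conv * (888/885)
= 714.83 * 0.9 * 888 / 885
= 645.5278 g
Y = m_FAME / oil * 100 = conv * (888/885) * 100
= 0.9 * 888 / 885 * 100
= 90.31%

645.5278 g FAME; Y = 90.31%


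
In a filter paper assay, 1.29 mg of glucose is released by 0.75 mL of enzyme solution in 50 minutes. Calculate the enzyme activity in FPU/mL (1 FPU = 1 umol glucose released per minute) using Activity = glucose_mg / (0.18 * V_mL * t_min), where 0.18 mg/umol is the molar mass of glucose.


Activity = glucose_mg / (0.18 mg/umol * V_mL * t_min)
= 1.29 / (0.18 * 0.75 * 50)
= 0.1911 FPU/mL

0.1911 FPU/mL


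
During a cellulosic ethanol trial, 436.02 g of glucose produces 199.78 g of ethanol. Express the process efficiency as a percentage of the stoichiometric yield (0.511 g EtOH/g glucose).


Fermentation efficiency = (actual / (0.511 * glucose)) * 100
= (199.78 / (0.511 * 436.02)) * 100
= 89.6654%

89.6654%


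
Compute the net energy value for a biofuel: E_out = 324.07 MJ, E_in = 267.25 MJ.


NEV = E_out - E_in
= 324.07 - 267.25
= 56.8200 MJ

56.8200 MJ


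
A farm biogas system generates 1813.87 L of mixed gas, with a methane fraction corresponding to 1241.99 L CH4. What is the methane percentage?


CH4% = V_CH4 / V_total * 100
= 1241.99 / 1813.87 * 100
= 68.4718%

68.4718%


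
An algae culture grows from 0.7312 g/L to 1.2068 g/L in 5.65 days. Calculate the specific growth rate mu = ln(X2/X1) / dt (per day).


mu = ln(X2/X1) / dt
= ln(1.2068/0.7312) / 5.65
= 0.0887 per day

0.0887 per day


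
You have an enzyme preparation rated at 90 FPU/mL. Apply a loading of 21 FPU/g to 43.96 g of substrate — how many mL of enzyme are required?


V = dosage * m_sub / activity
V = 21 * 43.96 / 90
V = 10.2573 mL

10.2573 mL


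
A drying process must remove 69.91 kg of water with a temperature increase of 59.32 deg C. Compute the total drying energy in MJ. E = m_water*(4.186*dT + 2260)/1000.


E = m_water * (4.186 * dT + 2260) / 1000
= 69.91 * (4.186 * 59.32 + 2260) / 1000
= 175.3562 MJ

175.3562 MJ


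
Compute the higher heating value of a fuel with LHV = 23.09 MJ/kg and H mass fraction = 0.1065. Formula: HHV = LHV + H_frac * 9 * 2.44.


HHV = LHV + H_frac * 9 * 2.44
= 23.09 + 0.1065 * 9 * 2.44
= 25.4287 MJ/kg

25.4287 MJ/kg


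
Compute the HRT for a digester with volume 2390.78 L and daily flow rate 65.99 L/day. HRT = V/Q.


HRT = V / Q
= 2390.78 / 65.99
= 36.2294 days

36.2294 days


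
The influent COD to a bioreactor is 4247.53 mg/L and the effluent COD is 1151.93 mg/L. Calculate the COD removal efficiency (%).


eta = (COD_in - COD_out) / COD_in * 100
= (4247.53 - 1151.93) / 4247.53 * 100
= 72.8800%

72.8800%


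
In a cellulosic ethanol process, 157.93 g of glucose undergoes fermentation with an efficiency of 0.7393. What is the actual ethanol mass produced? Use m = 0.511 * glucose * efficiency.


Actual ethanol: m = 0.511 * 157.93 * 0.7393
m = 59.6632 g

59.6632 g


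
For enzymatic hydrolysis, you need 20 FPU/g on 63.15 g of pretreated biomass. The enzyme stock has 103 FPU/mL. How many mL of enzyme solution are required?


V = dosage * m_sub / activity
V = 20 * 63.15 / 103
V = 12.2621 mL

12.2621 mL


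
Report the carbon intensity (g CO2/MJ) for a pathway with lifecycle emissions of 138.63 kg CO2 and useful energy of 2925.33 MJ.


CI = CO2 * 1000 / E
= 138.63 * 1000 / 2925.33
= 47.3895 g CO2/MJ

47.3895 g CO2/MJ


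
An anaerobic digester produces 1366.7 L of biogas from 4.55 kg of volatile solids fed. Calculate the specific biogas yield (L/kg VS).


Y = V / VS
= 1366.7 / 4.55
= 300.3736 L/kg VS

300.3736 L/kg VS


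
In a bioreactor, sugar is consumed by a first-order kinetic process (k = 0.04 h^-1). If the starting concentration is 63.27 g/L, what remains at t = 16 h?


S = S0 * exp(-k * t)
S = 63.27 * exp(-0.04 * 16)
S = 33.3618 g/L

33.3618 g/L


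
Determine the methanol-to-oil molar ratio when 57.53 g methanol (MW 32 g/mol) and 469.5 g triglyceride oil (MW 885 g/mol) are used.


Molar ratio = n_MeOH / n_oil = (MeOH/32) / (oil/885) = (MeOH * 885) / (32 * oil)
= (57.53 * 885) / (32 * 469.5)
= 3.3888

3.3888


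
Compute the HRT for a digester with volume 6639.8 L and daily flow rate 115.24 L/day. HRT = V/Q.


HRT = V / Q
= 6639.8 / 115.24
= 57.6171 days

57.6171 days


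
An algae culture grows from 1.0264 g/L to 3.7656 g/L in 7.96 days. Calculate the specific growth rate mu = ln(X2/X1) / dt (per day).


mu = ln(X2/X1) / dt
= ln(3.7656/1.0264) / 7.96
= 0.1633 per day

0.1633 per day


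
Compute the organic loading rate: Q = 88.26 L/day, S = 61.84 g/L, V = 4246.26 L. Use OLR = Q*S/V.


OLR = Q * S / V
= 88.26 * 61.84 / 4246.26
= 1.2854 g/L/day

1.2854 g/L/day


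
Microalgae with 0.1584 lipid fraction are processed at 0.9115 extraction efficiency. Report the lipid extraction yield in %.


Y = lipid_content * extraction_eff * 100
= 0.1584 * 0.9115 * 100
= 14.4382%

14.4382%


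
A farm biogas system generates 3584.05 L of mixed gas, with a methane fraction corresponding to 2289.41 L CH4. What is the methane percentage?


CH4% = V_CH4 / V_total * 100
= 2289.41 / 3584.05 * 100
= 63.8777%

63.8777%


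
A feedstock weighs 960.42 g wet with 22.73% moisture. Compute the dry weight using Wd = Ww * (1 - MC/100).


Wd = Ww * (1 - MC/100)
= 960.42 * (1 - 22.73/100)
= 742.1165 g

742.1165 g


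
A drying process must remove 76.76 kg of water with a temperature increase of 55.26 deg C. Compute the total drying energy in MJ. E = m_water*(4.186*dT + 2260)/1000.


E = m_water * (4.186 * dT + 2260) / 1000
= 76.76 * (4.186 * 55.26 + 2260) / 1000
= 191.2336 MJ

191.2336 MJ


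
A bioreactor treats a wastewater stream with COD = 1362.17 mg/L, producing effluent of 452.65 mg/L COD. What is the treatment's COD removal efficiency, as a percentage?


eta = (COD_in - COD_out) / COD_in * 100
= (1362.17 - 452.65) / 1362.17 * 100
= 66.7699%

66.7699%


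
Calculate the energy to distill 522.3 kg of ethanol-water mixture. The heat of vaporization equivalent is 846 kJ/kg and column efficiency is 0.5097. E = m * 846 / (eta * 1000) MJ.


E = m * 846 / (eta * 1000)
= 522.3 * 846 / (0.5097 * 1000)
= 866.9135 MJ

866.9135 MJ


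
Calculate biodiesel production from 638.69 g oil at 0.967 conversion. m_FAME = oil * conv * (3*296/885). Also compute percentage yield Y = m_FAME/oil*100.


m_FAME = oil * conv * (3 * 296 / 885) = oil * conv * (888/885)
= 638.69 * 0.967 * 888 / 885
= 619.7068 g
Y = m_FAME / oil * 100 = conv * (888/885) * 100
= 0.967 * 888 / 885 * 100
= 97.03%

619.7068 g FAME; Y = 97.03%


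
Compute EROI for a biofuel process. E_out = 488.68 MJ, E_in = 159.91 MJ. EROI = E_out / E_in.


EROI = E_out / E_in
= 488.68 / 159.91
= 3.0560

3.0560


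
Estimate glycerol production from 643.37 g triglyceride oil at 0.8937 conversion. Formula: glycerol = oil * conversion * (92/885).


glycerol = oil * conv * (92/885)
= 643.37 * 0.8937 * 92 / 885
= 59.7719 g

59.7719 g


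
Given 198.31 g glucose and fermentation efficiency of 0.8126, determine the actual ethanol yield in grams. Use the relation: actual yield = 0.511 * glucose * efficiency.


Actual ethanol: m = 0.511 * 198.31 * 0.8126
m = 82.3460 g

82.3460 g


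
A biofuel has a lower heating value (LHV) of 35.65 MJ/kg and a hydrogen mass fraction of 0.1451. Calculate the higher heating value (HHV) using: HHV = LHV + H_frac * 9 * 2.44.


HHV = LHV + H_frac * 9 * 2.44
= 35.65 + 0.1451 * 9 * 2.44
= 38.8364 MJ/kg

38.8364 MJ/kg


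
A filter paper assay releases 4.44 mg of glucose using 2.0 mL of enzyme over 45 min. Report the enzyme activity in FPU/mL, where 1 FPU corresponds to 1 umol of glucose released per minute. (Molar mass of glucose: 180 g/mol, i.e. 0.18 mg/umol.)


Activity = glucose_mg / (0.18 mg/umol * V_mL * t_min)
= 4.44 / (0.18 * 2.0 * 45)
= 0.2741 FPU/mL

0.2741 FPU/mL


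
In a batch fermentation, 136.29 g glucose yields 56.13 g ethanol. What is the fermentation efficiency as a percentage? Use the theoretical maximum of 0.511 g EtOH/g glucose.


Fermentation efficiency = (actual / (0.511 * glucose)) * 100
= (56.13 / (0.511 * 136.29)) * 100
= 80.5954%

80.5954%
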